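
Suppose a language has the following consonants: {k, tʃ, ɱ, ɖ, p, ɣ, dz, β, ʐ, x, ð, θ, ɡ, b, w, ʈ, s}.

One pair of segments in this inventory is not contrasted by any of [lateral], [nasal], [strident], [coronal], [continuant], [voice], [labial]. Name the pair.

/w/ (labial-velar glide) and /β/ (voiced bilabial fricative) are both [-lateral], [-nasal], [-strident], [-coronal], [+continuant], [+voice], [+labial], so none of the listed features separates them. (They do differ in [sonorant], [round] and [dorsal], which are not among the given features.) Every other pair in the inventory differs on at least one listed feature.

w, β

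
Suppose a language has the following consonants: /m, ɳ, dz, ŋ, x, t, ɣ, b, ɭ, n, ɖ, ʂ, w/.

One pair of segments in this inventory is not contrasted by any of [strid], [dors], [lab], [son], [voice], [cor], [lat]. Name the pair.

On the given features, /n/ and /ɳ/ have an identical profile: [−strident], [−dorsal], [−labial], [+sonorant], [+voice], [+coronal], [−lateral]. No other two segments in the inventory coincide on all 7 features. (They do differ in [anterior], which is not among the given features.)

n, ɳ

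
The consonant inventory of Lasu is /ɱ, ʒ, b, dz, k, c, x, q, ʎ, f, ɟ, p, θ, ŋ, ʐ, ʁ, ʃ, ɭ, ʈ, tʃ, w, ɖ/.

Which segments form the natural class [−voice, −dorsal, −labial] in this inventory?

θ, ʃ, ʈ, tʃ

Among the inventory, the [−voice] segments are /k, c, x, q, f, p, θ, ʃ, ʈ, tʃ/.
Intersecting with [−dorsal] gives /f, p, θ, ʃ, ʈ, tʃ/.
Of those, [−labial] leaves /θ, ʃ, ʈ, tʃ/.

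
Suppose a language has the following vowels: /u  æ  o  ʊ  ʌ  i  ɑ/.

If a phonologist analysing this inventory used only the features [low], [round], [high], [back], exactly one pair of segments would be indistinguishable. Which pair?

/ʊ/ (high back rounded lax vowel) and /u/ (high back rounded tense vowel) are both [−low], [+round], [+high], [+back], so none of the listed features separates them. (They do differ in [tense], which is not among the given features.) Every other pair in the inventory differs on at least one listed feature.

ʊ, u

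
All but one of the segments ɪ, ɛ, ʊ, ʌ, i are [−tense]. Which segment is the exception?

i

/ʌ, ɛ, ɪ, ʊ/ are all [−tense]; /i/ (high front unrounded tense vowel) is [+tense].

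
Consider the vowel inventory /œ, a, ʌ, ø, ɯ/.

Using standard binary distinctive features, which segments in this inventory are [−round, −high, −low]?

Checking each segment against [−round], [−high], [−low]: /ʌ/ (mid back unrounded lax vowel) satisfies every feature; every other segment in the inventory fails at least one.

ʌ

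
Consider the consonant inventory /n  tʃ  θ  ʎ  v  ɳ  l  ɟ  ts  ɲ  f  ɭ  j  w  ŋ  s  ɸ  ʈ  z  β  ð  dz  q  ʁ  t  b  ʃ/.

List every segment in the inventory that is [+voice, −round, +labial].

v, β, b

Eliminate segments failing any feature: /n, ʎ, ɳ, l, ɟ, ɲ, ɭ, j, ŋ, z, ð, dz, ʁ/ are [−labial]; /tʃ, θ, ts, f, s, ɸ, ʈ, q, t, ʃ/ are [−voice]; /w/ is [+round]. The remaining /v, β, b/ satisfy [+voice], [−round], [+labial].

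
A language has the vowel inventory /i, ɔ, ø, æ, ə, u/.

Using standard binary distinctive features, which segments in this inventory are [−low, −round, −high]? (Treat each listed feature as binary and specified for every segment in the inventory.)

Checking each segment against [−low], [−round], [−high]: /ə/ (mid central vowel (schwa)) satisfies every feature; every other segment in the inventory fails at least one.

ə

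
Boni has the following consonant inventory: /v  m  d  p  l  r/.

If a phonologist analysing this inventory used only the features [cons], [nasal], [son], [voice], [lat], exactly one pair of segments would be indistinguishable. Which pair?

On the given features, /d/ and /v/ have an identical profile: [+consonantal], [-nasal], [-sonorant], [+voice], [-lateral]. No other two segments in the inventory coincide on all 5 features. (They do differ in [continuant], [labial] and [coronal], which are not among the given features.)

d, v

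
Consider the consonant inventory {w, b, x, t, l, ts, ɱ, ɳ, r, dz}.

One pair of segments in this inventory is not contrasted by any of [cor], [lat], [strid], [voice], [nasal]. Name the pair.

b, w

Both /b/ and /w/ are [−coronal], [−lateral], [−strident], [+voice], [−nasal]. Since the list omits [sonorant], [continuant], [round] and [dorsal] — which do distinguish the voiced bilabial stop from the labial-velar glide — this pair collapses; all other pairs remain distinct.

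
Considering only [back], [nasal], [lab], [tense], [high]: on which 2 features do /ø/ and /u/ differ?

[high], [back]

/ø/ (mid front rounded tense vowel) and /u/ (high back rounded tense vowel) agree on [-nasal], [+labial], [+tense]. They differ on [high] (/ø/ [-], /u/ [+]), [back] (/ø/ [-], /u/ [+]).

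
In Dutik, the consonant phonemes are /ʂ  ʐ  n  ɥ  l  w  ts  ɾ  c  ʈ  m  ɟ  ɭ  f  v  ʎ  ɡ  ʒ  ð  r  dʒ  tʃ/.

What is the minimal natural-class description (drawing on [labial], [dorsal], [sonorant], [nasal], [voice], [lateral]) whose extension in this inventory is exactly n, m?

The target set is precisely the extension of [+nasal] in this inventory.

[+nasal]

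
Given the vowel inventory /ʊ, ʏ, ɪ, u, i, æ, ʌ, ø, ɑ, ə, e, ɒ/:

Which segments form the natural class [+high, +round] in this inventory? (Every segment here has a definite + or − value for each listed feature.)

ʊ, ʏ, u

Eliminate segments failing any feature: /ɪ, i/ are [−round]; /æ, ʌ, ø, ɑ, ə, e, ɒ/ are [−high]. The remaining /ʊ, ʏ, u/ satisfy [+high], [+round].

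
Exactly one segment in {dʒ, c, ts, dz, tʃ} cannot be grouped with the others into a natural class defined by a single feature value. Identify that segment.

c

/dz, ts, dʒ, tʃ/ are all [+delayed release], but /c/ (voiceless palatal stop) is [-delayed release]. No other single segment can be removed to leave a set sharing one feature value that the removed segment lacks, so /c/ is the odd one out.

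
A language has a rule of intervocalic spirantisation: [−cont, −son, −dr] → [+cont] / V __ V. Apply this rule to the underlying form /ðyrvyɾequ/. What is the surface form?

/q/ satisfies [−cont, −son, −dr] and sits in V __ V. The [+continuant] counterpart of the voiceless uvular stop is /χ/. Other segments in /ðyrvyɾequ/ either fail the structural description or are not in the environment, so the surface form is [ðyrvyɾeχu].

[ðyrvyɾeχu]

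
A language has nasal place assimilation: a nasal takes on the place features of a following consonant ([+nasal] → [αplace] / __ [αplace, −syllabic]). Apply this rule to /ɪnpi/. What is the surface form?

[ɪmpi]

/n/ sits before the [+labial] consonant /p/, so it takes on [+labial] and surfaces as /m/. The rest of the form is unaffected: [ɪmpi].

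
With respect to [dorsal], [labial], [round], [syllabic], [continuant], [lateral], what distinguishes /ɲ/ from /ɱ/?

[labial], [dorsal]

The two segments share [−round], [−syllabic], [−continuant], [−lateral]. The only features from the list on which they differ: /ɲ/ is [−labial] while /ɱ/ is [+labial]; /ɲ/ is [+dorsal] while /ɱ/ is [−dorsal].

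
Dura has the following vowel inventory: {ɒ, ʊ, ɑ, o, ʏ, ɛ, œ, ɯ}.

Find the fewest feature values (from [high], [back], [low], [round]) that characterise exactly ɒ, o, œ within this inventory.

[−high, +round]

The class [−high], [+round] has exactly /ɒ, o, œ/ as its extension in this inventory. No smaller conjunction from the listed features achieves this: [+round] alone would also admit /ʊ, ʏ/; [−high] alone would also admit /ɑ, ɛ/; and checking the remaining single features turns up none with this extension.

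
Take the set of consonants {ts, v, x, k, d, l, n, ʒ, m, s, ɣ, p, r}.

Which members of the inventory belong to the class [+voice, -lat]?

v, d, n, ʒ, m, ɣ, r

Among the inventory, the [+voice] segments are /v, d, l, n, ʒ, m, ɣ, r/.
Of those, [-lateral] leaves /v, d, n, ʒ, m, ɣ, r/.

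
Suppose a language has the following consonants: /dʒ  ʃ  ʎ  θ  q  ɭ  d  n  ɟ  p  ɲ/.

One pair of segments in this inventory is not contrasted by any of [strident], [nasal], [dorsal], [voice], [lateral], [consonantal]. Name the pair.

/p/ (voiceless bilabial stop) and /θ/ (voiceless dental fricative) are both [-strident], [-nasal], [-dorsal], [-voice], [-lateral], [+consonantal], so none of the listed features separates them. (They do differ in [continuant], [labial] and [coronal], which are not among the given features.) Every other pair in the inventory differs on at least one listed feature.

p, θ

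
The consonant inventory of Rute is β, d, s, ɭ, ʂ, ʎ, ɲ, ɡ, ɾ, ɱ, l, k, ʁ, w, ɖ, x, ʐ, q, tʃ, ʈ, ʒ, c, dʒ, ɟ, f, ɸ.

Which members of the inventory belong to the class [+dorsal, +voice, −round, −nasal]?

ʎ, ɡ, ʁ, ɟ

Checking each segment against [+dorsal], [+voice], [−round], [−nasal]: /ʎ/ (palatal lateral approximant), /ɡ/ (voiced velar stop), /ʁ/ (voiced uvular fricative), /ɟ/ (voiced palatal stop) satisfy every feature; every other segment in the inventory fails at least one.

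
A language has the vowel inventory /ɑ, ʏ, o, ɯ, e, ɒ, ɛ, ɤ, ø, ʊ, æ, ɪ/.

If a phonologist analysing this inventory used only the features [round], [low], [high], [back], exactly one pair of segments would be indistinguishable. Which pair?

Both /e/ and /ɛ/ are [−round], [−low], [−high], [−back]. Since the list omits [tense] — which does distinguish the mid front unrounded tense vowel from the mid front unrounded lax vowel — this pair collapses; all other pairs remain distinct.

e, ɛ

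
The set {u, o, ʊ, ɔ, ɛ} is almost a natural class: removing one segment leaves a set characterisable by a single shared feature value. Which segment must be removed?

/o, ɔ, ʊ, u/ are all [+back], but /ɛ/ (mid front unrounded lax vowel) is [−back]. No other single segment can be removed to leave a set sharing one feature value that the removed segment lacks, so /ɛ/ is the odd one out.

ɛ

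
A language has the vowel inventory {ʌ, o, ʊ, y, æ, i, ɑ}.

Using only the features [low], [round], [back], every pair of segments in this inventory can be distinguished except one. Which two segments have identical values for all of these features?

ʊ, o

On the given features, /ʊ/ and /o/ have an identical profile: [-low], [+round], [+back]. No other two segments in the inventory coincide on all 3 features. (They do differ in [high] and [tense], which are not among the given features.)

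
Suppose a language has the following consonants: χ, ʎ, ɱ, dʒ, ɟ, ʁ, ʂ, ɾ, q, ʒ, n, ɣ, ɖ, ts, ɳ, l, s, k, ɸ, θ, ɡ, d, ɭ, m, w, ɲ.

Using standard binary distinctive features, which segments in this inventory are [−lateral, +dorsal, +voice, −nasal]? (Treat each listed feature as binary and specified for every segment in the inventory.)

ɟ, ʁ, ɣ, ɡ, w

Checking each segment against [−lateral], [+dorsal], [+voice], [−nasal]: /ɟ/ (voiced palatal stop), /ʁ/ (voiced uvular fricative), /ɣ/ (voiced velar fricative), /ɡ/ (voiced velar stop), /w/ (labial-velar glide) satisfy every feature; every other segment in the inventory fails at least one.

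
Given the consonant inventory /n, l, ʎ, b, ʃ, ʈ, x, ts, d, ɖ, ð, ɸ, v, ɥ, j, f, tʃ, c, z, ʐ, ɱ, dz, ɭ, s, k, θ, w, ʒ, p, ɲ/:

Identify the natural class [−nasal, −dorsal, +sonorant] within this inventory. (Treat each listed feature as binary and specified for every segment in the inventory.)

Checking each segment against [−nasal], [−dorsal], [+sonorant]: /l/ (alveolar lateral approximant), /ɭ/ (retroflex lateral approximant) satisfy every feature; every other segment in the inventory fails at least one.

l, ɭ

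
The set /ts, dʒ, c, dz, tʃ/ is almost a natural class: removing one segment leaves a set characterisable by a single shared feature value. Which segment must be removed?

The remaining segments after removing /c/ share [+delayed release]; /c/ (voiceless palatal stop) is [−delayed release]. For every other candidate removal, the leftover set fails to share any single feature value that the removed segment lacks.

c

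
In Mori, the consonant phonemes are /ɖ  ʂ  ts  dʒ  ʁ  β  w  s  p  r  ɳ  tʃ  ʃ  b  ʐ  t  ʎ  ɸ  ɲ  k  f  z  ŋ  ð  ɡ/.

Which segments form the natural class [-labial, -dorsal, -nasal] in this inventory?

ɖ, ʂ, ts, dʒ, s, r, tʃ, ʃ, ʐ, t, z, ð

The [-labial] segments are /ɖ, ʂ, ts, dʒ, ʁ, s, r, ɳ, tʃ, ʃ, ʐ, t, ʎ, ɲ, k, z, ŋ, ð, ɡ/.
Of those, [-dorsal] gives /ɖ, ʂ, ts, dʒ, s, r, ɳ, tʃ, ʃ, ʐ, t, z, ð/.
Of those, [-nasal] leaves /ɖ, ʂ, ts, dʒ, s, r, tʃ, ʃ, ʐ, t, z, ð/.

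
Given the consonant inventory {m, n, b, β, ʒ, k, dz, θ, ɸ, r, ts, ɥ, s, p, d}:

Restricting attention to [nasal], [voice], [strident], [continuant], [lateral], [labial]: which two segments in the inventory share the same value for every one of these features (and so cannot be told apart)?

/β/ (voiced bilabial fricative) and /ɥ/ (labial-palatal glide) are both [-nasal], [+voice], [-strident], [+continuant], [-lateral], [+labial], so none of the listed features separates them. (They do differ in [sonorant], [round] and [dorsal], which are not among the given features.) Every other pair in the inventory differs on at least one listed feature.

β, ɥ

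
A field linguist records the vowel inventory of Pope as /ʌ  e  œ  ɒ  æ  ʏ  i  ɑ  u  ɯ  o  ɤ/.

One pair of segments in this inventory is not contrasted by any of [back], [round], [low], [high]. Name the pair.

Both /ʌ/ and /ɤ/ are [+back], [-round], [-low], [-high]. Since the list omits [tense] — which does distinguish the mid back unrounded lax vowel from the mid back unrounded tense vowel — this pair collapses; all other pairs remain distinct.

ʌ, ɤ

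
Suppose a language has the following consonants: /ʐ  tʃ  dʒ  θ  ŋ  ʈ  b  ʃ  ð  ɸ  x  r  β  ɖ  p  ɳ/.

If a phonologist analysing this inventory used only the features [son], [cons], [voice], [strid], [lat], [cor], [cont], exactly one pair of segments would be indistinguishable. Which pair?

Both /x/ and /ɸ/ are [−sonorant], [+consonantal], [−voice], [−strident], [−lateral], [−coronal], [+continuant]. Since the list omits [labial] and [dorsal] — which do distinguish the voiceless velar fricative from the voiceless bilabial fricative — this pair collapses; all other pairs remain distinct.

x, ɸ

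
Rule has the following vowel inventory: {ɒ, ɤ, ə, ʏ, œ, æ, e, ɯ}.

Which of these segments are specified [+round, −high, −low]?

Checking each segment against [+round], [−high], [−low]: /œ/ (mid front rounded lax vowel) satisfies every feature; every other segment in the inventory fails at least one.

œ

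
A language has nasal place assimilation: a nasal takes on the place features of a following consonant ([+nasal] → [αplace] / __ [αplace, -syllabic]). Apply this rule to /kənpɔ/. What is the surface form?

/n/ sits before the [+labial] consonant /p/, so it takes on [+labial] and surfaces as /m/. The rest of the form is unaffected: [kəmpɔ].

[kəmpɔ]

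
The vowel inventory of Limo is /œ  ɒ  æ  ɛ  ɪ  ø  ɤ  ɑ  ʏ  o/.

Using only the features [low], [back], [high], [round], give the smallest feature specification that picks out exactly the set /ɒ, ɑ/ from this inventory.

[+low, +back]

/ɒ, ɑ/ are all [+low], [+back], and no other segment in the inventory matches both values. Dropping any one of them over-generates: [+back] alone would also admit /ɤ, o/; [+low] alone would also admit /æ/. No other single listed feature picks out exactly this set either, so fewer than two features will not do.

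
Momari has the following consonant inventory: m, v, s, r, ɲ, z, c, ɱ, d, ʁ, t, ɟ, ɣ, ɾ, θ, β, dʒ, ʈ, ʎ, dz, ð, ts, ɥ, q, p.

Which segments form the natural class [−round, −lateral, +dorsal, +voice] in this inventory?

ɲ, ʁ, ɟ, ɣ

Eliminate segments failing any feature: /m, v, s, r, z, ɱ, d, t, ɾ, θ, β, dʒ, ʈ, dz, ð, ts, p/ are [−dorsal]; /c, q/ are [−voice]; /ʎ/ is [+lateral]; /ɥ/ is [+round]. The remaining /ɲ, ʁ, ɟ, ɣ/ satisfy [−round], [−lateral], [+dorsal], [+voice].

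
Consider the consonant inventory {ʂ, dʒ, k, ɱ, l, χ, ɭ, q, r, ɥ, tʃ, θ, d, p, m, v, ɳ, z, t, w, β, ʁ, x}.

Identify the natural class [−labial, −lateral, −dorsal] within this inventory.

ʂ, dʒ, r, tʃ, θ, d, ɳ, z, t

Checking each segment against [−labial], [−lateral], [−dorsal]: /ʂ/ (voiceless retroflex fricative), /dʒ/ (voiced postalveolar affricate), /r/ (alveolar trill), /tʃ/ (voiceless postalveolar affricate), /θ/ (voiceless dental fricative), /d/ (voiced alveolar stop), among others, satisfy every feature; every other segment in the inventory fails at least one.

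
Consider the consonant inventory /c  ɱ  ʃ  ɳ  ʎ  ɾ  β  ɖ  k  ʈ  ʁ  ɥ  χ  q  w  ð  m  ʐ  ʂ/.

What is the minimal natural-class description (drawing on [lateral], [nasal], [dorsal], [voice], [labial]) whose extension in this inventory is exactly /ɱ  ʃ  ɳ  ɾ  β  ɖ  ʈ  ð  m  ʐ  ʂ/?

[−dorsal]

/ɱ, ʃ, ɳ, ɾ, β, ɖ, ʈ, ð, m, ʐ, ʂ/ are exactly the [−dorsal] segments in the inventory, so a single feature suffices.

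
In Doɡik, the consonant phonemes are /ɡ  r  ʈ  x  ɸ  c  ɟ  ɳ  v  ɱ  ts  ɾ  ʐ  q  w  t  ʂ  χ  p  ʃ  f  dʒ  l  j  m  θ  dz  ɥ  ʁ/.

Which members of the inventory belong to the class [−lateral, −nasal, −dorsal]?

Eliminate segments failing any feature: /ɡ, x, c, ɟ, q, w, χ, j, ɥ, ʁ/ are [+dorsal]; /ɳ, ɱ, m/ are [+nasal]; /l/ is [+lateral]. The remaining /r, ʈ, ɸ, v, ts, ɾ, ʐ, t, ʂ, p, ʃ, f, dʒ, θ, dz/ satisfy [−lateral], [−nasal], [−dorsal].

r, ʈ, ɸ, v, ts, ɾ, ʐ, t, ʂ, p, ʃ, f, dʒ, θ, dz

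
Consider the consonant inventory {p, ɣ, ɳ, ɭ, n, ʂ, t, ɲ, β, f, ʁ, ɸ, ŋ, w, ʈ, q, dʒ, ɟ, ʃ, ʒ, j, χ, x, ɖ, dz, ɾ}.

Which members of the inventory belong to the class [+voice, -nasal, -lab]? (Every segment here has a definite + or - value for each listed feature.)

ɣ, ɭ, ʁ, dʒ, ɟ, ʒ, j, ɖ, dz, ɾ

First, the [+voice] segments are /ɣ, ɳ, ɭ, n, ɲ, β, ʁ, ŋ, w, dʒ, ɟ, ʒ, j, ɖ, dz, ɾ/.
Intersecting with [-nasal] gives /ɣ, ɭ, β, ʁ, w, dʒ, ɟ, ʒ, j, ɖ, dz, ɾ/.
Of those, [-labial] leaves /ɣ, ɭ, ʁ, dʒ, ɟ, ʒ, j, ɖ, dz, ɾ/.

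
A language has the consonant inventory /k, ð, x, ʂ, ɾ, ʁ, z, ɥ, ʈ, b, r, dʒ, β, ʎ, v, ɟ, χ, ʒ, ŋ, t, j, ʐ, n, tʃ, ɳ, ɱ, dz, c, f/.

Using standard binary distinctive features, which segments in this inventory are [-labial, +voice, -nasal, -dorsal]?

ð, ɾ, z, r, dʒ, ʒ, ʐ, dz

Eliminate segments failing any feature: /k, x, ʂ, ʈ, χ, t, tʃ, c/ are [-voice]; /ʁ, ʎ, ɟ, j/ are [+dorsal]; /ɥ, b, β, v, ɱ, f/ are [+labial]; /ŋ, n, ɳ/ are [+nasal]. The remaining /ð, ɾ, z, r, dʒ, ʒ, ʐ, dz/ satisfy [-labial], [+voice], [-nasal], [-dorsal].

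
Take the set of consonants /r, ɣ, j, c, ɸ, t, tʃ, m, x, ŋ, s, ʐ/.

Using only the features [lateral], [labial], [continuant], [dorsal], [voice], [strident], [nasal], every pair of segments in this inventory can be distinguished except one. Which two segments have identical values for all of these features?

/ɣ/ (voiced velar fricative) and /j/ (palatal glide) are both [−lateral], [−labial], [+continuant], [+dorsal], [+voice], [−strident], [−nasal], so none of the listed features separates them. (They do differ in [sonorant] and [back], which are not among the given features.) Every other pair in the inventory differs on at least one listed feature.

ɣ, j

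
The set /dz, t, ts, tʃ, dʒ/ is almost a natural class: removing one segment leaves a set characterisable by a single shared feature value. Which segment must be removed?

[delayed release] (equivalently [strident]) groups all but one: /ts, tʃ, dʒ, dz/ share [+delayed release] while /t/ (voiceless alveolar stop) alone is [−delayed release]. Removing any other segment would not leave a single-feature class that excludes it.

t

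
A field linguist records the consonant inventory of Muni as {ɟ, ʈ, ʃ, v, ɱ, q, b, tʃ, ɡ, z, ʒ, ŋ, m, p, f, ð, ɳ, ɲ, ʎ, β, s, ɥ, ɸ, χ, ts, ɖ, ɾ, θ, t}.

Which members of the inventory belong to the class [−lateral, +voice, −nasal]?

Eliminate segments failing any feature: /ʈ, ʃ, q, tʃ, p, f, s, ɸ, χ, ts, θ, t/ are [−voice]; /ɱ, ŋ, m, ɳ, ɲ/ are [+nasal]; /ʎ/ is [+lateral]. The remaining /ɟ, v, b, ɡ, z, ʒ, ð, β, ɥ, ɖ, ɾ/ satisfy [−lateral], [+voice], [−nasal].

ɟ, v, b, ɡ, z, ʒ, ð, β, ɥ, ɖ, ɾ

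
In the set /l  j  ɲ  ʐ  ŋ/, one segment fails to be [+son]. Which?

ʐ

Every segment except /ʐ/ is [+sonorant]. /ʐ/ (voiced retroflex fricative) is [−sonorant], so it is the exception.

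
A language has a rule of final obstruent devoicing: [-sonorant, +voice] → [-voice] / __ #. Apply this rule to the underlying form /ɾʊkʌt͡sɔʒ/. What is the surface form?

/ʒ/ satisfies [-sonorant, +voice] and sits in __ #. The [-voice] counterpart of the voiced postalveolar fricative is /ʃ/. Other segments in /ɾʊkʌt͡sɔʒ/ either fail the structural description or are not in the environment, so the surface form is [ɾʊkʌt͡sɔʃ].

[ɾʊkʌt͡sɔʃ]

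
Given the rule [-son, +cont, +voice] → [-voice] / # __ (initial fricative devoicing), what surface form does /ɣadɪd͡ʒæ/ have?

/ɣ/ satisfies [-son, +cont, +voice] and sits in # __. The [-voice] counterpart of the voiced velar fricative is /x/. Other segments in /ɣadɪd͡ʒæ/ either fail the structural description or are not in the environment, so the surface form is [xadɪd͡ʒæ].

[xadɪd͡ʒæ]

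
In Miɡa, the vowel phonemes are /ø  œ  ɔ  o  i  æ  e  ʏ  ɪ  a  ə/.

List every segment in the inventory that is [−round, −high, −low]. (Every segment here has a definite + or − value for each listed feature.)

Eliminate segments failing any feature: /ø, œ, ɔ, o, ʏ/ are [+round]; /i, ɪ/ are [+high]; /æ, a/ are [+low]. The remaining /e, ə/ satisfy [−round], [−high], [−low].

e, ə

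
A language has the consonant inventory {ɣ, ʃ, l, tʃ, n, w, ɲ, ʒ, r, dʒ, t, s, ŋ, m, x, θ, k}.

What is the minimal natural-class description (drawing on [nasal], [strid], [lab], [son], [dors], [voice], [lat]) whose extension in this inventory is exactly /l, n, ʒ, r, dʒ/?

[+voice, −lab, −dors]

/l, n, ʒ, r, dʒ/ are all [+voice], [−labial], [−dorsal], and no other segment in the inventory matches all three values. Dropping any one of them over-generates: [−labial, −dorsal] alone would also admit /ʃ, tʃ, t, s, …/; [+voice, −dorsal] alone would also admit /m/; [+voice, −labial] alone would also admit /ɣ, ɲ, ŋ/. No other combination of two listed features picks out exactly this set either, so fewer than three features will not do.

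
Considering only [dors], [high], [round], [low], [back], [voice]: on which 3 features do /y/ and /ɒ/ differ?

The two segments share [+dorsal], [+round], [+voice]. The only features from the list on which they differ: /y/ is [+high] while /ɒ/ is [-high]; /y/ is [-low] while /ɒ/ is [+low]; /y/ is [-back] while /ɒ/ is [+back].

[high], [low], [back]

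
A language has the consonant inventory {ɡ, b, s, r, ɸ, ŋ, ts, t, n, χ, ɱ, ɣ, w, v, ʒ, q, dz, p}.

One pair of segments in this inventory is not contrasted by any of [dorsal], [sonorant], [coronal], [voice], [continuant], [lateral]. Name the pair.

t, ts

Both /t/ and /ts/ are [-dorsal], [-sonorant], [+coronal], [-voice], [-continuant], [-lateral]. Since the list omits [strident] and [delayed release] — which do distinguish the voiceless alveolar stop from the voiceless alveolar affricate — this pair collapses; all other pairs remain distinct.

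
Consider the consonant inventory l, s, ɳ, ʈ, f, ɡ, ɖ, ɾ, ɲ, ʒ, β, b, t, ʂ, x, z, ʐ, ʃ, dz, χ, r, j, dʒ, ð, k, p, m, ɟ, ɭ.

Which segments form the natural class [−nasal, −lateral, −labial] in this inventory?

Eliminate segments failing any feature: /l, ɭ/ are [+lateral]; /ɳ, ɲ, m/ are [+nasal]; /f, β, b, p/ are [+labial]. The remaining /s, ʈ, ɡ, ɖ, ɾ, ʒ, t, ʂ, x, z, ʐ, ʃ, dz, χ, r, j, dʒ, ð, k, ɟ/ satisfy [−nasal], [−lateral], [−labial].

s, ʈ, ɡ, ɖ, ɾ, ʒ, t, ʂ, x, z, ʐ, ʃ, dz, χ, r, j, dʒ, ð, k, ɟ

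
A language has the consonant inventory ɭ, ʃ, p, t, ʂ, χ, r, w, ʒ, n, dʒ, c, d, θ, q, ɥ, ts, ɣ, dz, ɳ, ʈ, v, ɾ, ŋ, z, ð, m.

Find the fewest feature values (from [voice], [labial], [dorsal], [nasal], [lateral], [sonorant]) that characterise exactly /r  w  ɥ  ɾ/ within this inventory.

/r, w, ɥ, ɾ/ are all [+sonorant], [−nasal], [−lateral], and no other segment in the inventory matches all three values. Dropping any one of them over-generates: [−nasal, −lateral] alone would also admit /ʃ, p, t, ʂ, …/; [+sonorant, −lateral] alone would also admit /n, ɳ, ŋ, m/; [+sonorant, −nasal] alone would also admit /ɭ/. No other combination of two listed features picks out exactly this set either, so fewer than three features will not do.

[+sonorant, −nasal, −lateral]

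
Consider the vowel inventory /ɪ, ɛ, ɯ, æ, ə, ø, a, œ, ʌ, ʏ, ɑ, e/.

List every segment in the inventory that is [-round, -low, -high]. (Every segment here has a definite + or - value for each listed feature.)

Checking each segment against [-round], [-low], [-high]: /ɛ/ (mid front unrounded lax vowel), /ə/ (mid central vowel (schwa)), /ʌ/ (mid back unrounded lax vowel), /e/ (mid front unrounded tense vowel) satisfy every feature; every other segment in the inventory fails at least one.

ɛ, ə, ʌ, e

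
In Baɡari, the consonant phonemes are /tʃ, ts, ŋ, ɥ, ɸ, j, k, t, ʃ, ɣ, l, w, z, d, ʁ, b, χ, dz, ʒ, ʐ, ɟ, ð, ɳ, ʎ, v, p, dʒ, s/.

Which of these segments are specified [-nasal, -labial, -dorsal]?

Eliminate segments failing any feature: /ŋ, ɳ/ are [+nasal]; /ɥ, ɸ, w, b, v, p/ are [+labial]; /j, k, ɣ, ʁ, χ, ɟ, ʎ/ are [+dorsal]. The remaining /tʃ, ts, t, ʃ, l, z, d, dz, ʒ, ʐ, ð, dʒ, s/ satisfy [-nasal], [-labial], [-dorsal].

tʃ, ts, t, ʃ, l, z, d, dz, ʒ, ʐ, ð, dʒ, s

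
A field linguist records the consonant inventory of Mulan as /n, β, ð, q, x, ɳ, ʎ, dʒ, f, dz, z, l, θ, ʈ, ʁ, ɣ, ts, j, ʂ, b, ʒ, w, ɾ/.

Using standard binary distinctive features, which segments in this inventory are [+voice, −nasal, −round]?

β, ð, ʎ, dʒ, dz, z, l, ʁ, ɣ, j, b, ʒ, ɾ

Eliminate segments failing any feature: /n, ɳ/ are [+nasal]; /q, x, f, θ, ʈ, ts, ʂ/ are [−voice]; /w/ is [+round]. The remaining /β, ð, ʎ, dʒ, dz, z, l, ʁ, ɣ, j, b, ʒ, ɾ/ satisfy [+voice], [−nasal], [−round].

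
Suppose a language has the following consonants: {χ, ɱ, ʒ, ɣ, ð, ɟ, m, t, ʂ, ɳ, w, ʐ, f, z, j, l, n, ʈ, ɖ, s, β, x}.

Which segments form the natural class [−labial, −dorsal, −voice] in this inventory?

Eliminate segments failing any feature: /χ, ɣ, ɟ, j, x/ are [+dorsal]; /ɱ, m, w, f, β/ are [+labial]; /ʒ, ð, ɳ, ʐ, z, l, n, ɖ/ are [+voice]. The remaining /t, ʂ, ʈ, s/ satisfy [−labial], [−dorsal], [−voice].

t, ʂ, ʈ, s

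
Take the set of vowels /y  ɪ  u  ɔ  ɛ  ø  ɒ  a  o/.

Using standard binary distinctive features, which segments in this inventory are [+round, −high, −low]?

ɔ, ø, o

Eliminate segments failing any feature: /y, u/ are [+high]; /ɪ, ɛ, a/ are [−round]; /ɒ/ is [+low]. The remaining /ɔ, ø, o/ satisfy [+round], [−high], [−low].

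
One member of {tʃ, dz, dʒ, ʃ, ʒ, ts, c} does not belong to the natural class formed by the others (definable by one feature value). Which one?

c

/tʃ, ʒ, dʒ, ʃ, ts, dz/ are all [+strident], but /c/ (voiceless palatal stop) is [−strident]. No other single segment can be removed to leave a set sharing one feature value that the removed segment lacks, so /c/ is the odd one out.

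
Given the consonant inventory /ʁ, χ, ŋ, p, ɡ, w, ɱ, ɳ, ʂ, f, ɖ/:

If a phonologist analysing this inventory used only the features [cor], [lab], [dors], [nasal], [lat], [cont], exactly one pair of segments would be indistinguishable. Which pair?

On the given features, /χ/ and /ʁ/ have an identical profile: [−coronal], [−labial], [+dorsal], [−nasal], [−lateral], [+continuant]. No other two segments in the inventory coincide on all 6 features. (They do differ in [voice], which is not among the given features.)

χ, ʁ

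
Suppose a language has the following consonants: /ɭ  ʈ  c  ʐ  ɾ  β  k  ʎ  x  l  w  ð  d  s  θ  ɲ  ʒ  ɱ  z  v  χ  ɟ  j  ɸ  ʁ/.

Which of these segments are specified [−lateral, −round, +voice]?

ʐ, ɾ, β, ð, d, ɲ, ʒ, ɱ, z, v, ɟ, j, ʁ

First, the [−lateral] segments are /ʈ, c, ʐ, ɾ, β, k, x, w, ð, d, s, θ, ɲ, ʒ, ɱ, z, v, χ, ɟ, j, ɸ, ʁ/.
Then [−round] gives /ʈ, c, ʐ, ɾ, β, k, x, ð, d, s, θ, ɲ, ʒ, ɱ, z, v, χ, ɟ, j, ɸ, ʁ/.
Within that set, [+voice] leaves /ʐ, ɾ, β, ð, d, ɲ, ʒ, ɱ, z, v, ɟ, j, ʁ/.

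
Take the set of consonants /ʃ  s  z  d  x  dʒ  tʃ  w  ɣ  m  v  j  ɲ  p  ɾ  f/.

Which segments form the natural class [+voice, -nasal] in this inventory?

z, d, dʒ, w, ɣ, v, j, ɾ

Checking each segment against [+voice], [-nasal]: /z/ (voiced alveolar fricative), /d/ (voiced alveolar stop), /dʒ/ (voiced postalveolar affricate), /w/ (labial-velar glide), /ɣ/ (voiced velar fricative), /v/ (voiced labiodental fricative), among others, satisfy every feature; every other segment in the inventory fails at least one.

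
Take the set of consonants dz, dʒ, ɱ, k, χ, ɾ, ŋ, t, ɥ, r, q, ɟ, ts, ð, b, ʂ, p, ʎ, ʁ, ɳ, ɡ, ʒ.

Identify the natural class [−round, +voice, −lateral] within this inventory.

dz, dʒ, ɱ, ɾ, ŋ, r, ɟ, ð, b, ʁ, ɳ, ɡ, ʒ

Eliminate segments failing any feature: /k, χ, t, q, ts, ʂ, p/ are [−voice]; /ɥ/ is [+round]; /ʎ/ is [+lateral]. The remaining /dz, dʒ, ɱ, ɾ, ŋ, r, ɟ, ð, b, ʁ, ɳ, ɡ, ʒ/ satisfy [−round], [+voice], [−lateral].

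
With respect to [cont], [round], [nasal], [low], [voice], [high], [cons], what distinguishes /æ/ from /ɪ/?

[high], [low]

/æ/ is the low front unrounded vowel and /ɪ/ is the high front unrounded lax vowel. Both are [+continuant], [-round], [-nasal], [+voice], [-consonantal]. /æ/ is [-high] while /ɪ/ is [+high]; /æ/ is [+low] while /ɪ/ is [-low], so the distinguishing features are [high], [low].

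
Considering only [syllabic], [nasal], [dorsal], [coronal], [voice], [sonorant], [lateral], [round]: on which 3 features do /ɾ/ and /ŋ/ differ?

/ɾ/ (alveolar tap) and /ŋ/ (velar nasal) agree on [−syllabic], [+voice], [+sonorant], [−lateral], [−round]. They differ on [nasal] (/ɾ/ [−], /ŋ/ [+]), [coronal] (/ɾ/ [+], /ŋ/ [−]), [dorsal] (/ɾ/ [−], /ŋ/ [+]).

[nasal], [coronal], [dorsal]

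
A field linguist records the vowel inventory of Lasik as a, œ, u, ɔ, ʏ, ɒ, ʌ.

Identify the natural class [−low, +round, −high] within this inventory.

œ, ɔ

Eliminate segments failing any feature: /a, ɒ/ are [+low]; /u, ʏ/ are [+high]; /ʌ/ is [−round]. The remaining /œ, ɔ/ satisfy [−low], [+round], [−high].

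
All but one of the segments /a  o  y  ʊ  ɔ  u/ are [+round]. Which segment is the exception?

/ɔ, u, o, ʊ, y/ are all [+round]; /a/ (low unrounded vowel) is [-round].

a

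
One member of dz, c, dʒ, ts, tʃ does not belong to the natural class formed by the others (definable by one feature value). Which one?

c

The remaining segments after removing /c/ share [+delayed release]; /c/ (voiceless palatal stop) is [−delayed release]. For every other candidate removal, the leftover set fails to share any single feature value that the removed segment lacks.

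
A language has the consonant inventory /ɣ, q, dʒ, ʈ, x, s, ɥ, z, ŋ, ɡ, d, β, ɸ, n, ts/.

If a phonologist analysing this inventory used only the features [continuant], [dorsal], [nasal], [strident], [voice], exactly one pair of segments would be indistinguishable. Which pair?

ɥ, ɣ

Both /ɥ/ and /ɣ/ are [+continuant], [+dorsal], [−nasal], [−strident], [+voice]. Since the list omits [sonorant], [labial], [round] and [back] — which do distinguish the labial-palatal glide from the voiced velar fricative — this pair collapses; all other pairs remain distinct.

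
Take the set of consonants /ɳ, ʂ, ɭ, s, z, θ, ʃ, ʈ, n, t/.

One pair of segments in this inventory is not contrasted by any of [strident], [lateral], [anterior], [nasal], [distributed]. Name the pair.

On the given features, /s/ and /z/ have an identical profile: [+strident], [−lateral], [+anterior], [−nasal], [−distributed]. No other two segments in the inventory coincide on all 5 features. (They do differ in [voice], which is not among the given features.)

s, z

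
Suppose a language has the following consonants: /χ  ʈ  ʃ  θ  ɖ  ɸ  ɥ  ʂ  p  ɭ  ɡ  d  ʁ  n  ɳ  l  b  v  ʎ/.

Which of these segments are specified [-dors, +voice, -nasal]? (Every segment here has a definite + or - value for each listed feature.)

ɖ, ɭ, d, l, b, v

First, the [-dorsal] segments are /ʈ, ʃ, θ, ɖ, ɸ, ʂ, p, ɭ, d, n, ɳ, l, b, v/.
Of those, [+voice] gives /ɖ, ɭ, d, n, ɳ, l, b, v/.
Among these, [-nasal] leaves /ɖ, ɭ, d, l, b, v/.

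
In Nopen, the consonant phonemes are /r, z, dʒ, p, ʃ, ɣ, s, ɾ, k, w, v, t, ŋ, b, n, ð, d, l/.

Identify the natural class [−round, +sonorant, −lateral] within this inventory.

r, ɾ, ŋ, n

Eliminate segments failing any feature: /z, dʒ, p, ʃ, ɣ, s, k, v, t, b, ð, d/ are [−sonorant]; /w/ is [+round]; /l/ is [+lateral]. The remaining /r, ɾ, ŋ, n/ satisfy [−round], [+sonorant], [−lateral].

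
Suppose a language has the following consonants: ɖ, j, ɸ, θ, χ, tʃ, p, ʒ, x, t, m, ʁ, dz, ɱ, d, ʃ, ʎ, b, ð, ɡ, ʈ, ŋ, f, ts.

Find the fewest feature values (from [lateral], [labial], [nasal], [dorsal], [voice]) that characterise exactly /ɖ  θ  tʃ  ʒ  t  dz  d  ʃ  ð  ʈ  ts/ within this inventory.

Every target segment is [−labial], [−dorsal]; each remaining inventory member fails at least one of these. Each conjunct is needed — [−dorsal] alone would also admit /ɸ, p, m, ɱ, …/; [−labial] alone would also admit /j, χ, x, ʁ, …/ — and no other single listed feature has exactly this extension, so two is the minimum.

[−labial, −dorsal]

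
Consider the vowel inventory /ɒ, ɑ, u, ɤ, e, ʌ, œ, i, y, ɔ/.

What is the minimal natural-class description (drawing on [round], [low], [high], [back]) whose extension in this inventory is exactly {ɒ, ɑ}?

Every target segment is [+low] and no other inventory member is, so one feature is enough.

[+low]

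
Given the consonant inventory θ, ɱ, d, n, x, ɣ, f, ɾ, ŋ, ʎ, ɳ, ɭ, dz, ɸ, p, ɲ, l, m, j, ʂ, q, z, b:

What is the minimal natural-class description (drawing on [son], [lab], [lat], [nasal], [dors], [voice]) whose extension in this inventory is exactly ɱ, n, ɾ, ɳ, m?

[+son, -lat, -dors]

Every target segment is [+sonorant], [-lateral], [-dorsal]; each remaining inventory member fails at least one of these. Each conjunct is needed — [-lateral, -dorsal] alone would also admit /θ, d, f, dz, …/; [+sonorant, -dorsal] alone would also admit /ɭ, l/; [+sonorant, -lateral] alone would also admit /ŋ, ɲ, j/ — and no other combination of two listed features has exactly this extension, so three is the minimum.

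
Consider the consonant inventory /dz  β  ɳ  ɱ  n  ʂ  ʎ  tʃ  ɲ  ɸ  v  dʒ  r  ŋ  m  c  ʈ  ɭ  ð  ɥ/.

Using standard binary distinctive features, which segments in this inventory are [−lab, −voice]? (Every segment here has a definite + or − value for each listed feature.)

Eliminate segments failing any feature: /dz, ɳ, n, ʎ, ɲ, dʒ, r, ŋ, ɭ, ð/ are [+voice]; /β, ɱ, ɸ, v, m, ɥ/ are [+labial]. The remaining /ʂ, tʃ, c, ʈ/ satisfy [−labial], [−voice].

ʂ, tʃ, c, ʈ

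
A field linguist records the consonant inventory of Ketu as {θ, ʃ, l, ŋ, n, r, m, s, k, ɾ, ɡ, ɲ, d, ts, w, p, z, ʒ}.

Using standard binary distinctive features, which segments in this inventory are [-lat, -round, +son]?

The [-lateral] segments are /θ, ʃ, ŋ, n, r, m, s, k, ɾ, ɡ, ɲ, d, ts, w, p, z, ʒ/.
Of those, [-round] gives /θ, ʃ, ŋ, n, r, m, s, k, ɾ, ɡ, ɲ, d, ts, p, z, ʒ/.
Among these, [+sonorant] leaves /ŋ, n, r, m, ɾ, ɲ/.

ŋ, n, r, m, ɾ, ɲ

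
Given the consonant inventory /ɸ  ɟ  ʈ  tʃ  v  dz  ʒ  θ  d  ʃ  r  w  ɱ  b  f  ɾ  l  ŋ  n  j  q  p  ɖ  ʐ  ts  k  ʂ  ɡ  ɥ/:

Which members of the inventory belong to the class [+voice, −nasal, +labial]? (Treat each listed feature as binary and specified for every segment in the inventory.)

The [+voice] segments are /ɟ, v, dz, ʒ, d, r, w, ɱ, b, ɾ, l, ŋ, n, j, ɖ, ʐ, ɡ, ɥ/.
Then [−nasal] gives /ɟ, v, dz, ʒ, d, r, w, b, ɾ, l, j, ɖ, ʐ, ɡ, ɥ/.
Of those, [+labial] leaves /v, w, b, ɥ/.

v, w, b, ɥ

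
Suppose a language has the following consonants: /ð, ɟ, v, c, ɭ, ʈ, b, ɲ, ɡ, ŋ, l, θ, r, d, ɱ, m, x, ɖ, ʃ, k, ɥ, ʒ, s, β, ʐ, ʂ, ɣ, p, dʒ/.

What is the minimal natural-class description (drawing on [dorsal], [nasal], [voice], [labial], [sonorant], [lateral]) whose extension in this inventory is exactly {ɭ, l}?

/ɭ, l/ are exactly the [+lateral] segments in the inventory, so a single feature suffices.

[+lateral]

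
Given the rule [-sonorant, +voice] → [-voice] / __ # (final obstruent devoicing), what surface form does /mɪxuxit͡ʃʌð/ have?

Only the final segment /ð/ is both word-final and matches the structural description. It is a voiced dental fricative, so [-sonorant, +voice] holds; changing it to [-voice] with all other features held fixed yields /θ/ (voiceless dental fricative). No other segment meets both the structural description and the environment, so the output is [mɪxuxit͡ʃʌθ].

[mɪxuxit͡ʃʌθ]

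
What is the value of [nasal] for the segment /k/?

As the voiceless velar stop, /k/ is [−nasal].

[−nasal]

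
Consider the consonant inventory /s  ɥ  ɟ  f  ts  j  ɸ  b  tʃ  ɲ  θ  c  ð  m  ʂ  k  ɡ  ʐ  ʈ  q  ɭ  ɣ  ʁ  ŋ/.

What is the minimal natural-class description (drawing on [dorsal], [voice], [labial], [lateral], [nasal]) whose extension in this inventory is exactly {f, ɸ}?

[−voice, +labial]

/f, ɸ/ are all [−voice], [+labial], and no other segment in the inventory matches both values. Dropping any one of them over-generates: [+labial] alone would also admit /ɥ, b, m/; [−voice] alone would also admit /s, ts, tʃ, θ, …/. No other single listed feature picks out exactly this set either, so fewer than two features will not do.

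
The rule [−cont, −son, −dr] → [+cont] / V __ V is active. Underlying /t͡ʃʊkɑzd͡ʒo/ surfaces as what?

The only segment in the rule's environment that also matches [−cont, −son, −dr] is /k/. Applying [+continuant] turns the voiceless velar stop into /x/ (voiceless velar fricative), giving [t͡ʃʊxɑzd͡ʒo].

[t͡ʃʊxɑzd͡ʒo]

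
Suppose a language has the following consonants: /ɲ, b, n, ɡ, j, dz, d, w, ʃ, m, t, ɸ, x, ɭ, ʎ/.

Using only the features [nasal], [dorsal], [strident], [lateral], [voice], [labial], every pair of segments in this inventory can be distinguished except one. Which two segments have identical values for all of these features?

Both /ɡ/ and /j/ are [−nasal], [+dorsal], [−strident], [−lateral], [+voice], [−labial]. Since the list omits [sonorant], [continuant] and [back] — which do distinguish the voiced velar stop from the palatal glide — this pair collapses; all other pairs remain distinct.

ɡ, j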